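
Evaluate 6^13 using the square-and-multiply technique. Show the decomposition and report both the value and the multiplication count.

Computing 6^13 by squaring (build up from 6^1; each line after the first costs one multiplication):

6^1 = 6
6^2 = (6^1)^2 = 6^2 = 36
6^3 = 6 * 6^2 = 6 * 36 = 216
6^6 = (6^3)^2 = 216^2 = 46656
6^12 = (6^6)^2 = 46656^2 = 2176782336
6^13 = 6 * 6^12 = 6 * 2176782336 = 13060694016

Result: 13060694016
Multiplications needed: 5 (5 lines after 6^1)

6^13 = 13060694016. Using exponentiation by squaring, this requires 5 multiplications. The key idea: if the exponent is even, square the half-power; if odd, multiply by the base once.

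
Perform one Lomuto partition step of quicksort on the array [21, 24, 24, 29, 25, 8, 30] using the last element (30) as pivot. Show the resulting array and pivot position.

Lomuto partition with pivot = 30:

Initial array: [21, 24, 24, 29, 25, 8, 30]

arr[0]=21 <= 30: swap with position 0, array becomes [21, 24, 24, 29, 25, 8, 30]
arr[1]=24 <= 30: swap with position 1, array becomes [21, 24, 24, 29, 25, 8, 30]
arr[2]=24 <= 30: swap with position 2, array becomes [21, 24, 24, 29, 25, 8, 30]
arr[3]=29 <= 30: swap with position 3, array becomes [21, 24, 24, 29, 25, 8, 30]
arr[4]=25 <= 30: swap with position 4, array becomes [21, 24, 24, 29, 25, 8, 30]
arr[5]=8 <= 30: swap with position 5, array becomes [21, 24, 24, 29, 25, 8, 30]

Place pivot at position 6: [21, 24, 24, 29, 25, 8, 30]
Pivot position: 6

After partitioning with pivot 30, the array becomes [21, 24, 24, 29, 25, 8, 30]. The pivot is placed at index 6. All elements to the left of the pivot are <= 30, and all elements to the right are > 30.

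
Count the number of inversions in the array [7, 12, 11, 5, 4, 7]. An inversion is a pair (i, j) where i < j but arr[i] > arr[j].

Finding inversions in [7, 12, 11, 5, 4, 7]:

(0, 3): arr[0]=7 > arr[3]=5
(0, 4): arr[0]=7 > arr[4]=4
(1, 2): arr[1]=12 > arr[2]=11
(1, 3): arr[1]=12 > arr[3]=5
(1, 4): arr[1]=12 > arr[4]=4
(1, 5): arr[1]=12 > arr[5]=7
(2, 3): arr[2]=11 > arr[3]=5
(2, 4): arr[2]=11 > arr[4]=4
(2, 5): arr[2]=11 > arr[5]=7
(3, 4): arr[3]=5 > arr[4]=4

Total inversions: 10

The array has 10 inversion(s): (0,3), (0,4), (1,2), (1,3), (1,4), (1,5), (2,3), (2,4), (2,5), (3,4). Each pair (i,j) satisfies i < j and arr[i] > arr[j].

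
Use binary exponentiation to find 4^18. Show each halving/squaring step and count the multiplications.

Computing 4^18 by squaring (build up from 4^1; each line after the first costs one multiplication):

4^1 = 4
4^2 = (4^1)^2 = 4^2 = 16
4^4 = (4^2)^2 = 16^2 = 256
4^8 = (4^4)^2 = 256^2 = 65536
4^9 = 4 * 4^8 = 4 * 65536 = 262144
4^18 = (4^9)^2 = 262144^2 = 68719476736

Result: 68719476736
Multiplications needed: 5 (5 lines after 4^1)

4^18 = 68719476736. Using exponentiation by squaring, this requires 5 multiplications. The key idea: if the exponent is even, square the half-power; if odd, multiply by the base once.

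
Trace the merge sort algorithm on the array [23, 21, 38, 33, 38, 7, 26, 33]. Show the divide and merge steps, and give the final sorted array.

Merge sort trace:

Split: [23, 21, 38, 33, 38, 7, 26, 33] -> [23, 21, 38, 33] and [38, 7, 26, 33]
  Split: [23, 21, 38, 33] -> [23, 21] and [38, 33]
    Split: [23, 21] -> [23] and [21]
    Merge: [23] + [21] -> [21, 23]
    Split: [38, 33] -> [38] and [33]
    Merge: [38] + [33] -> [33, 38]
  Merge: [21, 23] + [33, 38] -> [21, 23, 33, 38]
  Split: [38, 7, 26, 33] -> [38, 7] and [26, 33]
    Split: [38, 7] -> [38] and [7]
    Merge: [38] + [7] -> [7, 38]
    Split: [26, 33] -> [26] and [33]
    Merge: [26] + [33] -> [26, 33]
  Merge: [7, 38] + [26, 33] -> [7, 26, 33, 38]
Merge: [21, 23, 33, 38] + [7, 26, 33, 38] -> [7, 21, 23, 26, 33, 33, 38, 38]

Final sorted array: [7, 21, 23, 26, 33, 33, 38, 38]

The merge sort proceeds by recursively splitting the array and merging sorted halves.
After all merges, the sorted array is [7, 21, 23, 26, 33, 33, 38, 38].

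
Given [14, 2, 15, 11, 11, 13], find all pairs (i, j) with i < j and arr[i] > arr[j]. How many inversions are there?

Finding inversions in [14, 2, 15, 11, 11, 13]:

(0, 1): arr[0]=14 > arr[1]=2
(0, 3): arr[0]=14 > arr[3]=11
(0, 4): arr[0]=14 > arr[4]=11
(0, 5): arr[0]=14 > arr[5]=13
(2, 3): arr[2]=15 > arr[3]=11
(2, 4): arr[2]=15 > arr[4]=11
(2, 5): arr[2]=15 > arr[5]=13

Total inversions: 7

The array has 7 inversion(s): (0,1), (0,3), (0,4), (0,5), (2,3), (2,4), (2,5). Each pair (i,j) satisfies i < j and arr[i] > arr[j].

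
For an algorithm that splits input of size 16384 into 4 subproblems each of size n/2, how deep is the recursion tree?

For divide and conquer with division factor 2:

Problem sizes at each level:
Level 0: 16384
Level 1: 8192
Level 2: 4096
Level 3: 2048
Level 4: 1024
Level 5: 512
Level 6: 256
Level 7: 128
Level 8: 64
Level 9: 32
Level 10: 16
Level 11: 8
Level 12: 4
Level 13: 2
Level 14: 1

The root is level 0 and the size-1 base case is level 14 (the tree spans levels 0 through 14, i.e. 15 levels counting the root), so the depth is the number of divisions: log_2(16384) = 14

The recursion tree depth is log_2(16384) = 14. At each level, the problem size is divided by 2, so it takes 14 divisions to reduce to a base case of size 1. The algorithm makes 4 recursive calls at each level.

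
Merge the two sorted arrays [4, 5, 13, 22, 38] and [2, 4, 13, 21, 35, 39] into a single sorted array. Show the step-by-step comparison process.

Merging process:

Compare 4 vs 2: take 2 from right. Merged: [2]
Compare 4 vs 4: take 4 from left. Merged: [2, 4]
Compare 5 vs 4: take 4 from right. Merged: [2, 4, 4]
Compare 5 vs 13: take 5 from left. Merged: [2, 4, 4, 5]
Compare 13 vs 13: take 13 from left. Merged: [2, 4, 4, 5, 13]
Compare 22 vs 13: take 13 from right. Merged: [2, 4, 4, 5, 13, 13]
Compare 22 vs 21: take 21 from right. Merged: [2, 4, 4, 5, 13, 13, 21]
Compare 22 vs 35: take 22 from left. Merged: [2, 4, 4, 5, 13, 13, 21, 22]
Compare 38 vs 35: take 35 from right. Merged: [2, 4, 4, 5, 13, 13, 21, 22, 35]
Compare 38 vs 39: take 38 from left. Merged: [2, 4, 4, 5, 13, 13, 21, 22, 35, 38]
Append remaining from right: [39]. Merged: [2, 4, 4, 5, 13, 13, 21, 22, 35, 38, 39]

Final merged array: [2, 4, 4, 5, 13, 13, 21, 22, 35, 38, 39]
Total comparisons: 10

The merged array is [2, 4, 4, 5, 13, 13, 21, 22, 35, 38, 39], requiring 10 comparisons. The merge step runs in O(n) time where n is the total number of elements.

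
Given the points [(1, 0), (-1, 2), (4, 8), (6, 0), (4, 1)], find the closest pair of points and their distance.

Computing all pairwise distances among 5 points:

d((1, 0), (-1, 2)) = 2.8284
d((1, 0), (4, 8)) = 8.544
d((1, 0), (6, 0)) = 5.0
d((1, 0), (4, 1)) = 3.1623
d((-1, 2), (4, 8)) = 7.8102
d((-1, 2), (6, 0)) = 7.2801
d((-1, 2), (4, 1)) = 5.099
d((4, 8), (6, 0)) = 8.2462
d((4, 8), (4, 1)) = 7.0
d((6, 0), (4, 1)) = 2.2361 <-- minimum

Closest pair: (6, 0) and (4, 1) with distance 2.2361

The closest pair is (6, 0) and (4, 1) with Euclidean distance 2.2361. For 5 points, brute-force pairwise comparison is shown above. For large n, the divide-and-conquer algorithm (sort by x, recurse on halves, check the dividing strip) achieves O(n log n).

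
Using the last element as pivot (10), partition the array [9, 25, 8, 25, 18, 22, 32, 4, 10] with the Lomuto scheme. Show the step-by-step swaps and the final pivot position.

Lomuto partition with pivot = 10:

Initial array: [9, 25, 8, 25, 18, 22, 32, 4, 10]

arr[0]=9 <= 10: swap with position 0, array becomes [9, 25, 8, 25, 18, 22, 32, 4, 10]
arr[1]=25 > 10: no swap
arr[2]=8 <= 10: swap with position 1, array becomes [9, 8, 25, 25, 18, 22, 32, 4, 10]
arr[3]=25 > 10: no swap
arr[4]=18 > 10: no swap
arr[5]=22 > 10: no swap
arr[6]=32 > 10: no swap
arr[7]=4 <= 10: swap with position 2, array becomes [9, 8, 4, 25, 18, 22, 32, 25, 10]

Place pivot at position 3: [9, 8, 4, 10, 18, 22, 32, 25, 25]
Pivot position: 3

After partitioning with pivot 10, the array becomes [9, 8, 4, 10, 18, 22, 32, 25, 25]. The pivot is placed at index 3. All elements to the left of the pivot are <= 10, and all elements to the right are > 10.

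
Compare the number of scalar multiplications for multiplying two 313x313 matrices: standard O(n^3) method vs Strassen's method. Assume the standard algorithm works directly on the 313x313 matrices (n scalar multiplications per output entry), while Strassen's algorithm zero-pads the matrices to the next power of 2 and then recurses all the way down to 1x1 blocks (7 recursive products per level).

Matrix multiplication for 313x313 matrices:

Strassen's algorithm requires power-of-2 dimensions. Pad 313x313 to 512x512 (next power of 2).

Standard algorithm: 313^3 = 30664297 multiplications
Strassen's algorithm: 7^(log2(512)) = 7^9 = 40353607 multiplications
Difference: 30664297 - 40353607 = -9689310 (Strassen uses MORE here due to padding overhead — for small or just-over-power-of-2 n, padding can outweigh the per-level savings)

Standard: 30664297 multiplications (313^3). Strassen: 40353607 multiplications (7^9, after padding to 512x512). Strassen reduces 8 recursive multiplications to 7 at each level.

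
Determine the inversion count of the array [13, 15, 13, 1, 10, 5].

Finding inversions in [13, 15, 13, 1, 10, 5]:

(0, 3): arr[0]=13 > arr[3]=1
(0, 4): arr[0]=13 > arr[4]=10
(0, 5): arr[0]=13 > arr[5]=5
(1, 2): arr[1]=15 > arr[2]=13
(1, 3): arr[1]=15 > arr[3]=1
(1, 4): arr[1]=15 > arr[4]=10
(1, 5): arr[1]=15 > arr[5]=5
(2, 3): arr[2]=13 > arr[3]=1
(2, 4): arr[2]=13 > arr[4]=10
(2, 5): arr[2]=13 > arr[5]=5
(4, 5): arr[4]=10 > arr[5]=5

Total inversions: 11

The array has 11 inversion(s): (0,3), (0,4), (0,5), (1,2), (1,3), (1,4), (1,5), (2,3), (2,4), (2,5), (4,5). Each pair (i,j) satisfies i < j and arr[i] > arr[j].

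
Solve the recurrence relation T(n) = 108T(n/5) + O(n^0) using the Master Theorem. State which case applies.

Master Theorem for T(n) = 108T(n/5) + O(n^0):

a = 108, b = 5, c = 0
log_b(a) = log_5(108) = 2.9092

Case 1: c = 0 < log_5(108) = 2.9092
T(n) = O(n^(log_5 108))

For T(n) = 108T(n/5) + O(n^0): log_5(108) = 2.9092. This is Case 1 of the Master Theorem (c < log_b(a), work dominated by leaves), giving O(n^(log_5 108)).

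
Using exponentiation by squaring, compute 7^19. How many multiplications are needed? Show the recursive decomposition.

Computing 7^19 by squaring (build up from 7^1; each line after the first costs one multiplication):

7^1 = 7
7^2 = (7^1)^2 = 7^2 = 49
7^4 = (7^2)^2 = 49^2 = 2401
7^8 = (7^4)^2 = 2401^2 = 5764801
7^9 = 7 * 7^8 = 7 * 5764801 = 40353607
7^18 = (7^9)^2 = 40353607^2 = 1628413597910449
7^19 = 7 * 7^18 = 7 * 1628413597910449 = 11398895185373143

Result: 11398895185373143
Multiplications needed: 6 (6 lines after 7^1)

7^19 = 11398895185373143. Using exponentiation by squaring, this requires 6 multiplications. The key idea: if the exponent is even, square the half-power; if odd, multiply by the base once.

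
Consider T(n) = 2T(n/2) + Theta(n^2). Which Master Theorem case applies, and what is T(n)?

Master Theorem for T(n) = 2T(n/2) + O(n^2):

a = 2, b = 2, c = 2
log_b(a) = log_2(2) = 1.0000

Case 3: c = 2 > log_2(2) = 1.0000
T(n) = O(n^2) = O(n^2)

For T(n) = 2T(n/2) + O(n^2): log_2(2) = 1.0000. This is Case 3 of the Master Theorem (c > log_b(a), work dominated by root), giving O(n^2).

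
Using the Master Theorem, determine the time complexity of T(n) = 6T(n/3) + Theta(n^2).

Master Theorem for T(n) = 6T(n/3) + O(n^2):

a = 6, b = 3, c = 2
log_b(a) = log_3(6) = 1.6309

Case 3: c = 2 > log_3(6) = 1.6309
T(n) = O(n^2) = O(n^2)

For T(n) = 6T(n/3) + O(n^2): log_3(6) = 1.6309. This is Case 3 of the Master Theorem (c > log_b(a), work dominated by root), giving O(n^2).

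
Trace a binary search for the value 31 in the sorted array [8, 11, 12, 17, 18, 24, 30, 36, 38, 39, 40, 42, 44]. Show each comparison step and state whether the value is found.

Binary search for 31 in [8, 11, 12, 17, 18, 24, 30, 36, 38, 39, 40, 42, 44]:

lo=0, hi=12, mid=6, arr[mid]=30 -> 30 < 31, search right half
lo=7, hi=12, mid=9, arr[mid]=39 -> 39 > 31, search left half
lo=7, hi=8, mid=7, arr[mid]=36 -> 36 > 31, search left half
lo=7 > hi=6, target 31 not found

Binary search determines that 31 is not in the array after 3 comparisons. The search space was exhausted without finding the target.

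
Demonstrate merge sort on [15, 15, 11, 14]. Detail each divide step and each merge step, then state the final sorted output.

Merge sort trace:

Split: [15, 15, 11, 14] -> [15, 15] and [11, 14]
  Split: [15, 15] -> [15] and [15]
  Merge: [15] + [15] -> [15, 15]
  Split: [11, 14] -> [11] and [14]
  Merge: [11] + [14] -> [11, 14]
Merge: [15, 15] + [11, 14] -> [11, 14, 15, 15]

Final sorted array: [11, 14, 15, 15]

The merge sort proceeds by recursively splitting the array and merging sorted halves.
After all merges, the sorted array is [11, 14, 15, 15].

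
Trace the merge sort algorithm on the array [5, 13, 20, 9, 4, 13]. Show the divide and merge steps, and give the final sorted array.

Merge sort trace:

Split: [5, 13, 20, 9, 4, 13] -> [5, 13, 20] and [9, 4, 13]
  Split: [5, 13, 20] -> [5] and [13, 20]
    Split: [13, 20] -> [13] and [20]
    Merge: [13] + [20] -> [13, 20]
  Merge: [5] + [13, 20] -> [5, 13, 20]
  Split: [9, 4, 13] -> [9] and [4, 13]
    Split: [4, 13] -> [4] and [13]
    Merge: [4] + [13] -> [4, 13]
  Merge: [9] + [4, 13] -> [4, 9, 13]
Merge: [5, 13, 20] + [4, 9, 13] -> [4, 5, 9, 13, 13, 20]

Final sorted array: [4, 5, 9, 13, 13, 20]

The merge sort proceeds by recursively splitting the array and merging sorted halves.
After all merges, the sorted array is [4, 5, 9, 13, 13, 20].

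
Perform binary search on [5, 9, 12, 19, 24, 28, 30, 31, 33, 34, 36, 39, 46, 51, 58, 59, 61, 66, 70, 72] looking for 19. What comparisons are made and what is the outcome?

Binary search for 19 in [5, 9, 12, 19, 24, 28, 30, 31, 33, 34, 36, 39, 46, 51, 58, 59, 61, 66, 70, 72]:

lo=0, hi=19, mid=9, arr[mid]=34 -> 34 > 19, search left half
lo=0, hi=8, mid=4, arr[mid]=24 -> 24 > 19, search left half
lo=0, hi=3, mid=1, arr[mid]=9 -> 9 < 19, search right half
lo=2, hi=3, mid=2, arr[mid]=12 -> 12 < 19, search right half
lo=3, hi=3, mid=3, arr[mid]=19 -> Found target at index 3!

Binary search finds 19 at index 3 after 5 comparisons. The search repeatedly halves the search space by comparing with the middle element.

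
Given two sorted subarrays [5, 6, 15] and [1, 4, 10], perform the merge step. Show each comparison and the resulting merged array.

Merging process:

Compare 5 vs 1: take 1 from right. Merged: [1]
Compare 5 vs 4: take 4 from right. Merged: [1, 4]
Compare 5 vs 10: take 5 from left. Merged: [1, 4, 5]
Compare 6 vs 10: take 6 from left. Merged: [1, 4, 5, 6]
Compare 15 vs 10: take 10 from right. Merged: [1, 4, 5, 6, 10]
Append remaining from left: [15]. Merged: [1, 4, 5, 6, 10, 15]

Final merged array: [1, 4, 5, 6, 10, 15]
Total comparisons: 5

The merged array is [1, 4, 5, 6, 10, 15], requiring 5 comparisons. The merge step runs in O(n) time where n is the total number of elements.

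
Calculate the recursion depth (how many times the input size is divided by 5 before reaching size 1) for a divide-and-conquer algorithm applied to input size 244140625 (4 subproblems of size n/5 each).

For divide and conquer with division factor 5:

Problem sizes at each level:
Level 0: 244140625
Level 1: 48828125
Level 2: 9765625
Level 3: 1953125
Level 4: 390625
Level 5: 78125
Level 6: 15625
Level 7: 3125
Level 8: 625
Level 9: 125
Level 10: 25
Level 11: 5
Level 12: 1

The root is level 0 and the size-1 base case is level 12 (the tree spans levels 0 through 12, i.e. 13 levels counting the root), so the depth is the number of divisions: log_5(244140625) = 12

The recursion tree depth is log_5(244140625) = 12. At each level, the problem size is divided by 5, so it takes 12 divisions to reduce to a base case of size 1. The algorithm makes 4 recursive calls at each level.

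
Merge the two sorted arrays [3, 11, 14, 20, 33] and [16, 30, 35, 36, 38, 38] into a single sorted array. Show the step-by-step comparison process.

Merging process:

Compare 3 vs 16: take 3 from left. Merged: [3]
Compare 11 vs 16: take 11 from left. Merged: [3, 11]
Compare 14 vs 16: take 14 from left. Merged: [3, 11, 14]
Compare 20 vs 16: take 16 from right. Merged: [3, 11, 14, 16]
Compare 20 vs 30: take 20 from left. Merged: [3, 11, 14, 16, 20]
Compare 33 vs 30: take 30 from right. Merged: [3, 11, 14, 16, 20, 30]
Compare 33 vs 35: take 33 from left. Merged: [3, 11, 14, 16, 20, 30, 33]
Append remaining from right: [35, 36, 38, 38]. Merged: [3, 11, 14, 16, 20, 30, 33, 35, 36, 38, 38]

Final merged array: [3, 11, 14, 16, 20, 30, 33, 35, 36, 38, 38]
Total comparisons: 7

The merged array is [3, 11, 14, 16, 20, 30, 33, 35, 36, 38, 38], requiring 7 comparisons. The merge step runs in O(n) time where n is the total number of elements.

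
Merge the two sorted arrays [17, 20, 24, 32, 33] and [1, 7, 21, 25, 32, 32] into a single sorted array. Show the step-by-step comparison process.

Merging process:

Compare 17 vs 1: take 1 from right. Merged: [1]
Compare 17 vs 7: take 7 from right. Merged: [1, 7]
Compare 17 vs 21: take 17 from left. Merged: [1, 7, 17]
Compare 20 vs 21: take 20 from left. Merged: [1, 7, 17, 20]
Compare 24 vs 21: take 21 from right. Merged: [1, 7, 17, 20, 21]
Compare 24 vs 25: take 24 from left. Merged: [1, 7, 17, 20, 21, 24]
Compare 32 vs 25: take 25 from right. Merged: [1, 7, 17, 20, 21, 24, 25]
Compare 32 vs 32: take 32 from left. Merged: [1, 7, 17, 20, 21, 24, 25, 32]
Compare 33 vs 32: take 32 from right. Merged: [1, 7, 17, 20, 21, 24, 25, 32, 32]
Compare 33 vs 32: take 32 from right. Merged: [1, 7, 17, 20, 21, 24, 25, 32, 32, 32]
Append remaining from left: [33]. Merged: [1, 7, 17, 20, 21, 24, 25, 32, 32, 32, 33]

Final merged array: [1, 7, 17, 20, 21, 24, 25, 32, 32, 32, 33]
Total comparisons: 10

The merged array is [1, 7, 17, 20, 21, 24, 25, 32, 32, 32, 33], requiring 10 comparisons. The merge step runs in O(n) time where n is the total number of elements.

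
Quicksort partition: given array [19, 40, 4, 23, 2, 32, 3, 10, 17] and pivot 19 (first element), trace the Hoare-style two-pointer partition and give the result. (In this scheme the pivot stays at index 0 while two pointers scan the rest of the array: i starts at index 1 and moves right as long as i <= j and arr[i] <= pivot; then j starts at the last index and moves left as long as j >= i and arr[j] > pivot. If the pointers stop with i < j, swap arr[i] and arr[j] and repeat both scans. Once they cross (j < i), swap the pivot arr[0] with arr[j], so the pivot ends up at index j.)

Hoare-style two-pointer partition with pivot = 19:

Initial array: [19, 40, 4, 23, 2, 32, 3, 10, 17]

Pointers start at i = 1, j = 8.
i stops at index 1 (arr[1]=40 > 19), j stops at index 8 (arr[8]=17 <= 19): swap arr[1] and arr[8], array becomes [19, 17, 4, 23, 2, 32, 3, 10, 40]
i stops at index 3 (arr[3]=23 > 19), j stops at index 7 (arr[7]=10 <= 19): swap arr[3] and arr[7], array becomes [19, 17, 4, 10, 2, 32, 3, 23, 40]
i stops at index 5 (arr[5]=32 > 19), j stops at index 6 (arr[6]=3 <= 19): swap arr[5] and arr[6], array becomes [19, 17, 4, 10, 2, 3, 32, 23, 40]
i ends at 6, j ends at 5: the pointers have crossed (j < i), so scanning stops.

Swap pivot arr[0] with arr[5] to place pivot at position 5: [3, 17, 4, 10, 2, 19, 32, 23, 40]
Pivot position: 5

After partitioning with pivot 19, the array becomes [3, 17, 4, 10, 2, 19, 32, 23, 40]. The pivot is placed at index 5. All elements to the left of the pivot are <= 19, and all elements to the right are > 19.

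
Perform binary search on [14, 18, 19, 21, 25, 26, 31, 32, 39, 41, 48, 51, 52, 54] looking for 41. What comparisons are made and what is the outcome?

Binary search for 41 in [14, 18, 19, 21, 25, 26, 31, 32, 39, 41, 48, 51, 52, 54]:

lo=0, hi=13, mid=6, arr[mid]=31 -> 31 < 41, search right half
lo=7, hi=13, mid=10, arr[mid]=48 -> 48 > 41, search left half
lo=7, hi=9, mid=8, arr[mid]=39 -> 39 < 41, search right half
lo=9, hi=9, mid=9, arr[mid]=41 -> Found target at index 9!

Binary search finds 41 at index 9 after 4 comparisons. The search repeatedly halves the search space by comparing with the middle element.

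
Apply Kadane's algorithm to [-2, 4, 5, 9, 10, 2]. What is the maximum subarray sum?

Using Kadane's algorithm on [-2, 4, 5, 9, 10, 2]:

Scanning through the array:
Position 1 (value 4): max_ending_here = 4, max_so_far = 4
Position 2 (value 5): max_ending_here = 9, max_so_far = 9
Position 3 (value 9): max_ending_here = 18, max_so_far = 18
Position 4 (value 10): max_ending_here = 28, max_so_far = 28
Position 5 (value 2): max_ending_here = 30, max_so_far = 30

Maximum subarray: [4, 5, 9, 10, 2]
Maximum sum: 30

The maximum subarray is [4, 5, 9, 10, 2] with sum 30. This subarray runs from index 1 to index 5.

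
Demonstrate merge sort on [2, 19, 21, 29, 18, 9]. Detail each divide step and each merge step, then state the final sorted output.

Merge sort trace:

Split: [2, 19, 21, 29, 18, 9] -> [2, 19, 21] and [29, 18, 9]
  Split: [2, 19, 21] -> [2] and [19, 21]
    Split: [19, 21] -> [19] and [21]
    Merge: [19] + [21] -> [19, 21]
  Merge: [2] + [19, 21] -> [2, 19, 21]
  Split: [29, 18, 9] -> [29] and [18, 9]
    Split: [18, 9] -> [18] and [9]
    Merge: [18] + [9] -> [9, 18]
  Merge: [29] + [9, 18] -> [9, 18, 29]
Merge: [2, 19, 21] + [9, 18, 29] -> [2, 9, 18, 19, 21, 29]

Final sorted array: [2, 9, 18, 19, 21, 29]

The merge sort proceeds by recursively splitting the array and merging sorted halves.
After all merges, the sorted array is [2, 9, 18, 19, 21, 29].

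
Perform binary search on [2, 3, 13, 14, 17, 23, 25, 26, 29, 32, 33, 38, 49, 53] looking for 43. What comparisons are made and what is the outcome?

Binary search for 43 in [2, 3, 13, 14, 17, 23, 25, 26, 29, 32, 33, 38, 49, 53]:

lo=0, hi=13, mid=6, arr[mid]=25 -> 25 < 43, search right half
lo=7, hi=13, mid=10, arr[mid]=33 -> 33 < 43, search right half
lo=11, hi=13, mid=12, arr[mid]=49 -> 49 > 43, search left half
lo=11, hi=11, mid=11, arr[mid]=38 -> 38 < 43, search right half
lo=12 > hi=11, target 43 not found

Binary search determines that 43 is not in the array after 4 comparisons. The search space was exhausted without finding the target.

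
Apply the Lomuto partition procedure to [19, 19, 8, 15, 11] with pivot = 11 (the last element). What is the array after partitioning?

Lomuto partition with pivot = 11:

Initial array: [19, 19, 8, 15, 11]

arr[0]=19 > 11: no swap
arr[1]=19 > 11: no swap
arr[2]=8 <= 11: swap with position 0, array becomes [8, 19, 19, 15, 11]
arr[3]=15 > 11: no swap

Place pivot at position 1: [8, 11, 19, 15, 19]
Pivot position: 1

After partitioning with pivot 11, the array becomes [8, 11, 19, 15, 19]. The pivot is placed at index 1. All elements to the left of the pivot are <= 11, and all elements to the right are > 11.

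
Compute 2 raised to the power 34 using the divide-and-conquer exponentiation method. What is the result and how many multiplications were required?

Computing 2^34 by squaring (build up from 2^1; each line after the first costs one multiplication):

2^1 = 2
2^2 = (2^1)^2 = 2^2 = 4
2^4 = (2^2)^2 = 4^2 = 16
2^8 = (2^4)^2 = 16^2 = 256
2^16 = (2^8)^2 = 256^2 = 65536
2^17 = 2 * 2^16 = 2 * 65536 = 131072
2^34 = (2^17)^2 = 131072^2 = 17179869184

Result: 17179869184
Multiplications needed: 6 (6 lines after 2^1)

2^34 = 17179869184. Using exponentiation by squaring, this requires 6 multiplications. The key idea: if the exponent is even, square the half-power; if odd, multiply by the base once.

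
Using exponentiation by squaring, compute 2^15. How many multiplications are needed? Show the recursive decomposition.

Computing 2^15 by squaring (build up from 2^1; each line after the first costs one multiplication):

2^1 = 2
2^2 = (2^1)^2 = 2^2 = 4
2^3 = 2 * 2^2 = 2 * 4 = 8
2^6 = (2^3)^2 = 8^2 = 64
2^7 = 2 * 2^6 = 2 * 64 = 128
2^14 = (2^7)^2 = 128^2 = 16384
2^15 = 2 * 2^14 = 2 * 16384 = 32768

Result: 32768
Multiplications needed: 6 (6 lines after 2^1)

2^15 = 32768. Using exponentiation by squaring, this requires 6 multiplications. The key idea: if the exponent is even, square the half-power; if odd, multiply by the base once.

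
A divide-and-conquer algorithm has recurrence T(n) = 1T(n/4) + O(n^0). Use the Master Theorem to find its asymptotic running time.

Master Theorem for T(n) = 1T(n/4) + O(n^0):

a = 1, b = 4, c = 0
log_b(a) = log_4(1) = 0.0000

Case 2: c = 0 = log_4(1) = 0.0000
T(n) = O(n^0 log n) = O(log n)

For T(n) = 1T(n/4) + O(n^0): log_4(1) = 0.0000. This is Case 2 of the Master Theorem (c = log_b(a), equal work at all levels), giving O(log n).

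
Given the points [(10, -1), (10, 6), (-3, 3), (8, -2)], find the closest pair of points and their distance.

Computing all pairwise distances among 4 points:

d((10, -1), (10, 6)) = 7.0
d((10, -1), (-3, 3)) = 13.6015
d((10, -1), (8, -2)) = 2.2361 <-- minimum
d((10, 6), (-3, 3)) = 13.3417
d((10, 6), (8, -2)) = 8.2462
d((-3, 3), (8, -2)) = 12.083

Closest pair: (10, -1) and (8, -2) with distance 2.2361

The closest pair is (10, -1) and (8, -2) with Euclidean distance 2.2361. For 4 points, brute-force pairwise comparison is shown above. For large n, the divide-and-conquer algorithm (sort by x, recurse on halves, check the dividing strip) achieves O(n log n).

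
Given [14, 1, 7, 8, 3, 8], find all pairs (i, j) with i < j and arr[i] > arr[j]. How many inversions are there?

Finding inversions in [14, 1, 7, 8, 3, 8]:

(0, 1): arr[0]=14 > arr[1]=1
(0, 2): arr[0]=14 > arr[2]=7
(0, 3): arr[0]=14 > arr[3]=8
(0, 4): arr[0]=14 > arr[4]=3
(0, 5): arr[0]=14 > arr[5]=8
(2, 4): arr[2]=7 > arr[4]=3
(3, 4): arr[3]=8 > arr[4]=3

Total inversions: 7

The array has 7 inversion(s): (0,1), (0,2), (0,3), (0,4), (0,5), (2,4), (3,4). Each pair (i,j) satisfies i < j and arr[i] > arr[j].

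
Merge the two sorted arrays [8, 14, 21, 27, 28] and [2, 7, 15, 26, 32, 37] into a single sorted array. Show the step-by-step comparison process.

Merging process:

Compare 8 vs 2: take 2 from right. Merged: [2]
Compare 8 vs 7: take 7 from right. Merged: [2, 7]
Compare 8 vs 15: take 8 from left. Merged: [2, 7, 8]
Compare 14 vs 15: take 14 from left. Merged: [2, 7, 8, 14]
Compare 21 vs 15: take 15 from right. Merged: [2, 7, 8, 14, 15]
Compare 21 vs 26: take 21 from left. Merged: [2, 7, 8, 14, 15, 21]
Compare 27 vs 26: take 26 from right. Merged: [2, 7, 8, 14, 15, 21, 26]
Compare 27 vs 32: take 27 from left. Merged: [2, 7, 8, 14, 15, 21, 26, 27]
Compare 28 vs 32: take 28 from left. Merged: [2, 7, 8, 14, 15, 21, 26, 27, 28]
Append remaining from right: [32, 37]. Merged: [2, 7, 8, 14, 15, 21, 26, 27, 28, 32, 37]

Final merged array: [2, 7, 8, 14, 15, 21, 26, 27, 28, 32, 37]
Total comparisons: 9

The merged array is [2, 7, 8, 14, 15, 21, 26, 27, 28, 32, 37], requiring 9 comparisons. The merge step runs in O(n) time where n is the total number of elements.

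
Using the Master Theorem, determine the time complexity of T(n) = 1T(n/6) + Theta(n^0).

Master Theorem for T(n) = 1T(n/6) + O(n^0):

a = 1, b = 6, c = 0
log_b(a) = log_6(1) = 0.0000

Case 2: c = 0 = log_6(1) = 0.0000
T(n) = O(n^0 log n) = O(log n)

For T(n) = 1T(n/6) + O(n^0): log_6(1) = 0.0000. This is Case 2 of the Master Theorem (c = log_b(a), equal work at all levels), giving O(log n).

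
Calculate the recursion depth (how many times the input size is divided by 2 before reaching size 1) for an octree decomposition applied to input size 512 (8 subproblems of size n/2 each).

For divide and conquer with division factor 2:

Problem sizes at each level:
Level 0: 512
Level 1: 256
Level 2: 128
Level 3: 64
Level 4: 32
Level 5: 16
Level 6: 8
Level 7: 4
Level 8: 2
Level 9: 1

The root is level 0 and the size-1 base case is level 9 (the tree spans levels 0 through 9, i.e. 10 levels counting the root), so the depth is the number of divisions: log_2(512) = 9

The recursion tree depth is log_2(512) = 9. At each level, the problem size is divided by 2, so it takes 9 divisions to reduce to a base case of size 1. The algorithm makes 8 recursive calls at each level.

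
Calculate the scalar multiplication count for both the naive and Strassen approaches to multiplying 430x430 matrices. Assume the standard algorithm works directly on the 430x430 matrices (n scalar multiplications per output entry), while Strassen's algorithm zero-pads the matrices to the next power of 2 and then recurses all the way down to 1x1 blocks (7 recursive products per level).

Matrix multiplication for 430x430 matrices:

Strassen's algorithm requires power-of-2 dimensions. Pad 430x430 to 512x512 (next power of 2).

Standard algorithm: 430^3 = 79507000 multiplications
Strassen's algorithm: 7^(log2(512)) = 7^9 = 40353607 multiplications
Savings: 79507000 - 40353607 = 39153393 multiplications

Standard: 79507000 multiplications (430^3). Strassen: 40353607 multiplications (7^9, after padding to 512x512). Strassen reduces 8 recursive multiplications to 7 at each level.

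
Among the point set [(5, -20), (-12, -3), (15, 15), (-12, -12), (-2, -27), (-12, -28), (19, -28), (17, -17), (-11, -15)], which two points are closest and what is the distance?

Computing all pairwise distances among 9 points:

d((5, -20), (-12, -3)) = 24.0416
d((5, -20), (15, 15)) = 36.4005
d((5, -20), (-12, -12)) = 18.7883
d((5, -20), (-2, -27)) = 9.8995
d((5, -20), (-12, -28)) = 18.7883
d((5, -20), (19, -28)) = 16.1245
d((5, -20), (17, -17)) = 12.3693
d((5, -20), (-11, -15)) = 16.7631
d((-12, -3), (15, 15)) = 32.45
d((-12, -3), (-12, -12)) = 9.0
d((-12, -3), (-2, -27)) = 26.0
d((-12, -3), (-12, -28)) = 25.0
d((-12, -3), (19, -28)) = 39.8246
d((-12, -3), (17, -17)) = 32.2025
d((-12, -3), (-11, -15)) = 12.0416
d((15, 15), (-12, -12)) = 38.1838
d((15, 15), (-2, -27)) = 45.31
d((15, 15), (-12, -28)) = 50.774
d((15, 15), (19, -28)) = 43.1856
d((15, 15), (17, -17)) = 32.0624
d((15, 15), (-11, -15)) = 39.6989
d((-12, -12), (-2, -27)) = 18.0278
d((-12, -12), (-12, -28)) = 16.0
d((-12, -12), (19, -28)) = 34.8855
d((-12, -12), (17, -17)) = 29.4279
d((-12, -12), (-11, -15)) = 3.1623 <-- minimum
d((-2, -27), (-12, -28)) = 10.0499
d((-2, -27), (19, -28)) = 21.0238
d((-2, -27), (17, -17)) = 21.4709
d((-2, -27), (-11, -15)) = 15.0
d((-12, -28), (19, -28)) = 31.0
d((-12, -28), (17, -17)) = 31.0161
d((-12, -28), (-11, -15)) = 13.0384
d((19, -28), (17, -17)) = 11.1803
d((19, -28), (-11, -15)) = 32.6956
d((17, -17), (-11, -15)) = 28.0713

Closest pair: (-12, -12) and (-11, -15) with distance 3.1623

The closest pair is (-12, -12) and (-11, -15) with Euclidean distance 3.1623. For 9 points, brute-force pairwise comparison is shown above. For large n, the divide-and-conquer algorithm (sort by x, recurse on halves, check the dividing strip) achieves O(n log n).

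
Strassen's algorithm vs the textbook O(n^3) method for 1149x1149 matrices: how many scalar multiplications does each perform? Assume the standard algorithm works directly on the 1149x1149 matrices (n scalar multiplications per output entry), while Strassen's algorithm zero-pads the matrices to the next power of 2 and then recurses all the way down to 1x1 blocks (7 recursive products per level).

Matrix multiplication for 1149x1149 matrices:

Strassen's algorithm requires power-of-2 dimensions. Pad 1149x1149 to 2048x2048 (next power of 2).

Standard algorithm: 1149^3 = 1516910949 multiplications
Strassen's algorithm: 7^(log2(2048)) = 7^11 = 1977326743 multiplications
Difference: 1516910949 - 1977326743 = -460415794 (Strassen uses MORE here due to padding overhead — for small or just-over-power-of-2 n, padding can outweigh the per-level savings)

Standard: 1516910949 multiplications (1149^3). Strassen: 1977326743 multiplications (7^11, after padding to 2048x2048). Strassen reduces 8 recursive multiplications to 7 at each level.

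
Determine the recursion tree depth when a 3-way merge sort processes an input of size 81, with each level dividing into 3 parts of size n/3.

For divide and conquer with division factor 3:

Problem sizes at each level:
Level 0: 81
Level 1: 27
Level 2: 9
Level 3: 3
Level 4: 1

The root is level 0 and the size-1 base case is level 4 (the tree spans levels 0 through 4, i.e. 5 levels counting the root), so the depth is the number of divisions: log_3(81) = 4

The recursion tree depth is log_3(81) = 4. At each level, the problem size is divided by 3, so it takes 4 divisions to reduce to a base case of size 1. The algorithm makes 3 recursive calls at each level.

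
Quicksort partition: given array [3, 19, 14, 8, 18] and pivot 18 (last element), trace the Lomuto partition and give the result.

Lomuto partition with pivot = 18:

Initial array: [3, 19, 14, 8, 18]

arr[0]=3 <= 18: swap with position 0, array becomes [3, 19, 14, 8, 18]
arr[1]=19 > 18: no swap
arr[2]=14 <= 18: swap with position 1, array becomes [3, 14, 19, 8, 18]
arr[3]=8 <= 18: swap with position 2, array becomes [3, 14, 8, 19, 18]

Place pivot at position 3: [3, 14, 8, 18, 19]
Pivot position: 3

After partitioning with pivot 18, the array becomes [3, 14, 8, 18, 19]. The pivot is placed at index 3. All elements to the left of the pivot are <= 18, and all elements to the right are > 18.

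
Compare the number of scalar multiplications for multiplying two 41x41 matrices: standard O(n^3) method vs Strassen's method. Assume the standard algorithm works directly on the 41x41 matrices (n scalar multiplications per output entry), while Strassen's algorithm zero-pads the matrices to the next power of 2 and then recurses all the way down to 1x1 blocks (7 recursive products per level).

Matrix multiplication for 41x41 matrices:

Strassen's algorithm requires power-of-2 dimensions. Pad 41x41 to 64x64 (next power of 2).

Standard algorithm: 41^3 = 68921 multiplications
Strassen's algorithm: 7^(log2(64)) = 7^6 = 117649 multiplications
Difference: 68921 - 117649 = -48728 (Strassen uses MORE here due to padding overhead — for small or just-over-power-of-2 n, padding can outweigh the per-level savings)

Standard: 68921 multiplications (41^3). Strassen: 117649 multiplications (7^6, after padding to 64x64). Strassen reduces 8 recursive multiplications to 7 at each level.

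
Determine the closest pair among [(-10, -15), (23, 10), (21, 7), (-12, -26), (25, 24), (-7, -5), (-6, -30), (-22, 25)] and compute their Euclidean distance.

Computing all pairwise distances among 8 points:

d((-10, -15), (23, 10)) = 41.4005
d((-10, -15), (21, 7)) = 38.0132
d((-10, -15), (-12, -26)) = 11.1803
d((-10, -15), (25, 24)) = 52.4023
d((-10, -15), (-7, -5)) = 10.4403
d((-10, -15), (-6, -30)) = 15.5242
d((-10, -15), (-22, 25)) = 41.7612
d((23, 10), (21, 7)) = 3.6056 <-- minimum
d((23, 10), (-12, -26)) = 50.2096
d((23, 10), (25, 24)) = 14.1421
d((23, 10), (-7, -5)) = 33.541
d((23, 10), (-6, -30)) = 49.4065
d((23, 10), (-22, 25)) = 47.4342
d((21, 7), (-12, -26)) = 46.669
d((21, 7), (25, 24)) = 17.4642
d((21, 7), (-7, -5)) = 30.4631
d((21, 7), (-6, -30)) = 45.8039
d((21, 7), (-22, 25)) = 46.6154
d((-12, -26), (25, 24)) = 62.2013
d((-12, -26), (-7, -5)) = 21.587
d((-12, -26), (-6, -30)) = 7.2111
d((-12, -26), (-22, 25)) = 51.9711
d((25, 24), (-7, -5)) = 43.1856
d((25, 24), (-6, -30)) = 62.2656
d((25, 24), (-22, 25)) = 47.0106
d((-7, -5), (-6, -30)) = 25.02
d((-7, -5), (-22, 25)) = 33.541
d((-6, -30), (-22, 25)) = 57.28

Closest pair: (23, 10) and (21, 7) with distance 3.6056

The closest pair is (23, 10) and (21, 7) with Euclidean distance 3.6056. For 8 points, brute-force pairwise comparison is shown above. For large n, the divide-and-conquer algorithm (sort by x, recurse on halves, check the dividing strip) achieves O(n log n).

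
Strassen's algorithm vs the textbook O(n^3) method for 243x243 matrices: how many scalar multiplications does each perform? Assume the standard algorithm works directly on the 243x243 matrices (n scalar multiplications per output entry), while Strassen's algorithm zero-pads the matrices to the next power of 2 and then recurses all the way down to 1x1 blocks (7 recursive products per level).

Matrix multiplication for 243x243 matrices:

Strassen's algorithm requires power-of-2 dimensions. Pad 243x243 to 256x256 (next power of 2).

Standard algorithm: 243^3 = 14348907 multiplications
Strassen's algorithm: 7^(log2(256)) = 7^8 = 5764801 multiplications
Savings: 14348907 - 5764801 = 8584106 multiplications

Standard: 14348907 multiplications (243^3). Strassen: 5764801 multiplications (7^8, after padding to 256x256). Strassen reduces 8 recursive multiplications to 7 at each level.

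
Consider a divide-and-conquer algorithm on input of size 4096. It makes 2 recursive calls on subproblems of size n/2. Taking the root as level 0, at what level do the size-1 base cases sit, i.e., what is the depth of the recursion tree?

For divide and conquer with division factor 2:

Problem sizes at each level:
Level 0: 4096
Level 1: 2048
Level 2: 1024
Level 3: 512
Level 4: 256
Level 5: 128
Level 6: 64
Level 7: 32
Level 8: 16
Level 9: 8
Level 10: 4
Level 11: 2
Level 12: 1

The root is level 0 and the size-1 base case is level 12 (the tree spans levels 0 through 12, i.e. 13 levels counting the root), so the depth is the number of divisions: log_2(4096) = 12

The recursion tree depth is log_2(4096) = 12. At each level, the problem size is divided by 2, so it takes 12 divisions to reduce to a base case of size 1. The algorithm makes 2 recursive calls at each level.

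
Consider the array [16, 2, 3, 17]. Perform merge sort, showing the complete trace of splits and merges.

Merge sort trace:

Split: [16, 2, 3, 17] -> [16, 2] and [3, 17]
  Split: [16, 2] -> [16] and [2]
  Merge: [16] + [2] -> [2, 16]
  Split: [3, 17] -> [3] and [17]
  Merge: [3] + [17] -> [3, 17]
Merge: [2, 16] + [3, 17] -> [2, 3, 16, 17]

Final sorted array: [2, 3, 16, 17]

The merge sort proceeds by recursively splitting the array and merging sorted halves.
After all merges, the sorted array is [2, 3, 16, 17].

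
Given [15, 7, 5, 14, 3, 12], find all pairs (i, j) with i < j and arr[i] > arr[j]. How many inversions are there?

Finding inversions in [15, 7, 5, 14, 3, 12]:

(0, 1): arr[0]=15 > arr[1]=7
(0, 2): arr[0]=15 > arr[2]=5
(0, 3): arr[0]=15 > arr[3]=14
(0, 4): arr[0]=15 > arr[4]=3
(0, 5): arr[0]=15 > arr[5]=12
(1, 2): arr[1]=7 > arr[2]=5
(1, 4): arr[1]=7 > arr[4]=3
(2, 4): arr[2]=5 > arr[4]=3
(3, 4): arr[3]=14 > arr[4]=3
(3, 5): arr[3]=14 > arr[5]=12

Total inversions: 10

The array has 10 inversion(s): (0,1), (0,2), (0,3), (0,4), (0,5), (1,2), (1,4), (2,4), (3,4), (3,5). Each pair (i,j) satisfies i < j and arr[i] > arr[j].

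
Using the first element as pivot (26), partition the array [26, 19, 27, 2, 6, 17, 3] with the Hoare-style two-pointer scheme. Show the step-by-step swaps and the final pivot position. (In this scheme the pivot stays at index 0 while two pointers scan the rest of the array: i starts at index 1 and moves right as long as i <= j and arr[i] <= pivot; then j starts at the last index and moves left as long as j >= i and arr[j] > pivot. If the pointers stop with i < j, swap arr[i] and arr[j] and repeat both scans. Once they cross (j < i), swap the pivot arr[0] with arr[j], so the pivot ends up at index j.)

Hoare-style two-pointer partition with pivot = 26:

Initial array: [26, 19, 27, 2, 6, 17, 3]

Pointers start at i = 1, j = 6.
i stops at index 2 (arr[2]=27 > 26), j stops at index 6 (arr[6]=3 <= 26): swap arr[2] and arr[6], array becomes [26, 19, 3, 2, 6, 17, 27]
i ends at 6, j ends at 5: the pointers have crossed (j < i), so scanning stops.

Swap pivot arr[0] with arr[5] to place pivot at position 5: [17, 19, 3, 2, 6, 26, 27]
Pivot position: 5

After partitioning with pivot 26, the array becomes [17, 19, 3, 2, 6, 26, 27]. The pivot is placed at index 5. All elements to the left of the pivot are <= 26, and all elements to the right are > 26.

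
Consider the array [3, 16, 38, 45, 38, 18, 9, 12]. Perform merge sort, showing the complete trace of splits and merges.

Merge sort trace:

Split: [3, 16, 38, 45, 38, 18, 9, 12] -> [3, 16, 38, 45] and [38, 18, 9, 12]
  Split: [3, 16, 38, 45] -> [3, 16] and [38, 45]
    Split: [3, 16] -> [3] and [16]
    Merge: [3] + [16] -> [3, 16]
    Split: [38, 45] -> [38] and [45]
    Merge: [38] + [45] -> [38, 45]
  Merge: [3, 16] + [38, 45] -> [3, 16, 38, 45]
  Split: [38, 18, 9, 12] -> [38, 18] and [9, 12]
    Split: [38, 18] -> [38] and [18]
    Merge: [38] + [18] -> [18, 38]
    Split: [9, 12] -> [9] and [12]
    Merge: [9] + [12] -> [9, 12]
  Merge: [18, 38] + [9, 12] -> [9, 12, 18, 38]
Merge: [3, 16, 38, 45] + [9, 12, 18, 38] -> [3, 9, 12, 16, 18, 38, 38, 45]

Final sorted array: [3, 9, 12, 16, 18, 38, 38, 45]

The merge sort proceeds by recursively splitting the array and merging sorted halves.
After all merges, the sorted array is [3, 9, 12, 16, 18, 38, 38, 45].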